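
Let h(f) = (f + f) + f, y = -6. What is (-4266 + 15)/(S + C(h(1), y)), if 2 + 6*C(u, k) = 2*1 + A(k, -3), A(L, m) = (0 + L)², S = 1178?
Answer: -4251/1184 ≈ -3.5904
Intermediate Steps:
A(L, m) = L²
h(f) = 3*f (h(f) = 2*f + f = 3*f)
C(u, k) = k²/6 (C(u, k) = -⅓ + (2*1 + k²)/6 = -⅓ + (2 + k²)/6 = -⅓ + (⅓ + k²/6) = k²/6)
(-4266 + 15)/(S + C(h(1), y)) = (-4266 + 15)/(1178 + (⅙)*(-6)²) = -4251/(1178 + (⅙)*36) = -4251/(1178 + 6) = -4251/1184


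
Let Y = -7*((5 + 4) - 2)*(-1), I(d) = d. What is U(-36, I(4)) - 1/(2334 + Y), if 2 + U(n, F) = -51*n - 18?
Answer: 4327527/2383 ≈ 1816.0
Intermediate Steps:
Y = 49 (Y = -7*(9 - 2)*(-1) = -7*7*(-1) = -49*(-1) = 49)
U(n, F) = -20 - 51*n (U(n, F) = -2 + (-51*n - 18) = -2 + (-18 - 51*n) = -20 - 51*n)
U(-36, I(4)) - 1/(2334 + Y) = (-20 - 51*(-36)) - 1/(2334 + 49) = (-20 + 1836) - 1/2383 = 1816 - 1*1/2383 = 1816 - 1/2383 = 4327527/2383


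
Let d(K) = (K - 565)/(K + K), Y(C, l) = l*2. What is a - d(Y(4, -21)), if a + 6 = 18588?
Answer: 1560281/84 ≈ 18575.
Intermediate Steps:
Y(C, l) = 2*l
a = 18582 (a = -6 + 18588 = 18582)
d(K) = (-565 + K)/(2*K) (d(K) = (-565 + K)/((2*K)) = (-565 + K)*(1/(2*K)) = (-565 + K)/(2*K))
a - d(Y(4, -21)) = 18582 - (-565 + 2*(-21))/(2*(2*(-21))) = 18582 - (-565 - 42)/(2*(-42)) = 18582 - (-1)*(-607)/(2*42) = 18582 - 1*607/84 = 18582 - 607/84 = 1560281/84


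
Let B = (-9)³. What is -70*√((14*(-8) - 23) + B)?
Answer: -840*I*√6 ≈ -2057.6*I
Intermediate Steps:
B = -729
-70*√((14*(-8) - 23) + B) = -70*√((14*(-8) - 23) - 729) = -70*√((-112 - 23) - 729) = -70*√(-135 - 729) = -840*I*√6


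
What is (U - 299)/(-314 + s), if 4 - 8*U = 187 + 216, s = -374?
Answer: 2791/5504 ≈ 0.50709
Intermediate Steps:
U = -399/8 (U = ½ - (187 + 216)/8 = ½ - ⅛*403 = ½ - 403/8 = -399/8 ≈ -49.875)
(U - 299)/(-314 + s) = (-399/8 - 299)/(-314 - 374) = -2791/8/(-688) = -2791/8*(-1/688) = 2791/5504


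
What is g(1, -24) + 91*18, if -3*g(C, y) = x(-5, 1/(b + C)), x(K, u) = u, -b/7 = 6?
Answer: 201475/123 ≈ 1638.0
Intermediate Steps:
b = -42 (b = -7*6 = -42)
g(C, y) = -1/(3*(-42 + C))
g(1, -24) + 91*18 = -1/(-126 + 3*1) + 91*18 = -1/(-126 + 3) + 1638 = -1/(-123) + 1638 = -1*(-1/123) + 1638 = 1/123 + 1638 = 201475/123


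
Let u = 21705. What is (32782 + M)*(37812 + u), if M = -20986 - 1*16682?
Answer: -290800062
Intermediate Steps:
M = -37668 (M = -20986 - 16682 = -37668)
(32782 + M)*(37812 + u) = (32782 - 37668)*(37812 + 21705) = -4886*59517 = -290800062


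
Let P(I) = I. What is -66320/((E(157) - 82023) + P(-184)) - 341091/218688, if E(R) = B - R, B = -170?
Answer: -2274702739/3008199232 ≈ -0.75617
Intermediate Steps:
E(R) = -170 - R
-66320/((E(157) - 82023) + P(-184)) - 341091/218688 = -66320/(((-170 - 1*157) - 82023) - 184) - 341091/218688 = -66320/(((-170 - 157) - 82023) - 184) - 341091*1/218688 = -66320/((-327 - 82023) - 184) - 113697/72896 = -66320/(-82350 - 184) - 113697/72896 = -66320/(-82534) - 113697/72896 = -66320*(-1/82534) - 113697/72896 = 33160/41267 - 113697/72896 = -2274702739/3008199232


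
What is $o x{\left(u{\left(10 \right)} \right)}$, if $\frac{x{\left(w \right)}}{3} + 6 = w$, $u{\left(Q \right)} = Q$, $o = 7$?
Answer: $84$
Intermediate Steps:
$x{\left(w \right)} = -18 + 3 w$
$o x{\left(u{\left(10 \right)} \right)} = 7 \left(-18 + 3 \cdot 10\right) = 7 \left(-18 + 30\right) = 7 \cdot 12 = 84$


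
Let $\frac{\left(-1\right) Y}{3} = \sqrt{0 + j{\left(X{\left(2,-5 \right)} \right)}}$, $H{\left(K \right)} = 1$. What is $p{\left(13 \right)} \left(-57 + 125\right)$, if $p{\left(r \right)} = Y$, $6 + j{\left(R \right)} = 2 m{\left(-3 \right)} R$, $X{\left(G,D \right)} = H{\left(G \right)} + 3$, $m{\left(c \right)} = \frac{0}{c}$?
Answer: $- 204 i \sqrt{6} \approx - 499.7 i$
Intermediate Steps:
$m{\left(c \right)} = 0$
$X{\left(G,D \right)} = 4$ ($X{\left(G,D \right)} = 1 + 3 = 4$)
$j{\left(R \right)} = -6$ ($j{\left(R \right)} = -6 + 2 \cdot 0 R = -6 + 0 R = -6 + 0 = -6$)
$Y = - 3 i \sqrt{6}$ ($Y = - 3 \sqrt{0 - 6} = - 3 \sqrt{-6} = - 3 i \sqrt{6} \approx - 7.3485 i$)
$p{\left(r \right)} = - 3 i \sqrt{6}$
$p{\left(13 \right)} \left(-57 + 125\right) = - 3 i \sqrt{6} \left(-57 + 125\right) = - 3 i \sqrt{6} \cdot 68 = - 204 i \sqrt{6}$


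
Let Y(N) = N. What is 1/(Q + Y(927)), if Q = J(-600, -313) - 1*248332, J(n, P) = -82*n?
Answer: -1/198205 ≈ -5.0453e-6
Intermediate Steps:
Q = -199132 (Q = -82*(-600) - 1*248332 = 49200 - 248332 = -199132)
1/(Q + Y(927)) = 1/(-199132 + 927) = 1/(-198205) = -1/198205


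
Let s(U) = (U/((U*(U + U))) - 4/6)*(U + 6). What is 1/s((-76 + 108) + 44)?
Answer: -228/12341 ≈ -0.018475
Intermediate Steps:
s(U) = (6 + U)*(-⅔ + 1/(2*U)) (s(U) = (U/((U*(2*U))) - 4*⅙)*(6 + U) = (U/((2*U²)) - ⅔)*(6 + U) = (U*(1/(2*U²)) - ⅔)*(6 + U) = (1/(2*U) - ⅔)*(6 + U) = (-⅔ + 1/(2*U))*(6 + U) = (6 + U)*(-⅔ + 1/(2*U)))
1/s((-76 + 108) + 44) = 1/((18 - ((-76 + 108) + 44)*(21 + 4*((-76 + 108) + 44)))/(6*((-76 + 108) + 44))) = 1/((18 - (32 + 44)*(21 + 4*(32 + 44)))/(6*(32 + 44))) = 1/((⅙)*(18 - 1*76*(21 + 4*76))/76) = 1/((⅙)*(1/76)*(18 - 1*76*(21 + 304))) = 1/((⅙)*(1/76)*(18 - 1*76*325)) = 1/((⅙)*(1/76)*(18 - 24700)) = 1/((⅙)*(1/76)*(-24682)) = 1/(-12341/228) = -228/12341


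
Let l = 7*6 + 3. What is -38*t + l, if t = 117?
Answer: -4401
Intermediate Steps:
l = 45 (l = 42 + 3 = 45)
-38*t + l = -38*117 + 45 = -4446 + 45 = -4401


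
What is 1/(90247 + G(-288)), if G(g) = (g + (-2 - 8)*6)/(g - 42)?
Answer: 55/4963643 ≈ 1.1081e-5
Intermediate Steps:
G(g) = (-60 + g)/(-42 + g) (G(g) = (g - 10*6)/(-42 + g) = (g - 60)/(-42 + g) = (-60 + g)/(-42 + g))
1/(90247 + G(-288)) = 1/(90247 + (-60 - 288)/(-42 - 288)) = 1/(90247 - 348/(-330)) = 1/(90247 - 1/330*(-348)) = 1/(90247 + 58/55) = 1/(4963643/55) = 55/4963643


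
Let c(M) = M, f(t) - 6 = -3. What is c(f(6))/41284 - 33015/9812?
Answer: -85185114/25317413 ≈ -3.3647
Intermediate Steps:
f(t) = 3 (f(t) = 6 - 3 = 3)
c(f(6))/41284 - 33015/9812 = 3/41284 - 33015/9812 = -85185114/25317413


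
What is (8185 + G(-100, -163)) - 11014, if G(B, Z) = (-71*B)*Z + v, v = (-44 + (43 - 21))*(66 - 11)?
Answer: -1161339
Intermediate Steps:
v = -1210 (v = (-44 + 22)*55 = -22*55 = -1210)
G(B, Z) = -1210 - 71*B*Z (G(B, Z) = (-71*B)*Z - 1210 = -71*B*Z - 1210 = -1210 - 71*B*Z)
(8185 + G(-100, -163)) - 11014 = (8185 + (-1210 - 71*(-100)*(-163))) - 11014 = (8185 + (-1210 - 1157300)) - 11014 = (8185 - 1158510) - 11014 = -1150325 - 11014 = -1161339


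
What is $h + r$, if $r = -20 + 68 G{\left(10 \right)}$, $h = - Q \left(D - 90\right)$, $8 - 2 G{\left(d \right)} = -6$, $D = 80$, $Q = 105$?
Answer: $1506$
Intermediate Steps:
$G{\left(d \right)} = 7$ ($G{\left(d \right)} = 4 - -3 = 4 + 3 = 7$)
$h = 1050$ ($h = - 105 \left(80 - 90\right) = - 105 \left(-10\right) = \left(-1\right) \left(-1050\right) = 1050$)
$r = 456$ ($r = -20 + 68 \cdot 7 = -20 + 476 = 456$)
$h + r = 1050 + 456 = 1506$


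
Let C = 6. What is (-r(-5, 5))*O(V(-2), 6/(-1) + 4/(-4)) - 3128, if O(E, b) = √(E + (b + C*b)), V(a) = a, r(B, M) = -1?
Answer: -3128 + I*√51 ≈ -3128.0 + 7.1414*I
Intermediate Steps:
O(E, b) = √(E + 7*b) (O(E, b) = √(E + (b + 6*b)) = √(E + 7*b))
(-r(-5, 5))*O(V(-2), 6/(-1) + 4/(-4)) - 3128 = (-1*(-1))*√(-2 + 7*(6/(-1) + 4/(-4))) - 3128 = 1*√(-2 + 7*(6*(-1) + 4*(-¼))) - 3128 = 1*√(-2 + 7*(-6 - 1)) - 3128 = 1*√(-2 + 7*(-7)) - 3128 = 1*√(-2 - 49) - 3128 = 1*√(-51) - 3128 = 1*(I*√51) - 3128 = I*√51 - 3128 = -3128 + I*√51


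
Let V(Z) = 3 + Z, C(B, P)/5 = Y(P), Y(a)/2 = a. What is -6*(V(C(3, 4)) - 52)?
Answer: 54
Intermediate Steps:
Y(a) = 2*a
C(B, P) = 10*P (C(B, P) = 5*(2*P) = 10*P)
-6*(V(C(3, 4)) - 52) = -6*((3 + 10*4) - 52) = -6*((3 + 40) - 52) = -6*(43 - 52) = -6*(-9) = 54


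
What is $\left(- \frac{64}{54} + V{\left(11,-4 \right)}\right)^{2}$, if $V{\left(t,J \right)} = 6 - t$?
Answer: $\frac{27889}{729} \approx 38.257$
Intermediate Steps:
$\left(- \frac{64}{54} + V{\left(11,-4 \right)}\right)^{2} = \left(- \frac{64}{54} + \left(6 - 11\right)\right)^{2} = \left(\left(-64\right) \frac{1}{54} + \left(6 - 11\right)\right)^{2} = \left(- \frac{32}{27} - 5\right)^{2} = \left(- \frac{167}{27}\right)^{2} = \frac{27889}{729}$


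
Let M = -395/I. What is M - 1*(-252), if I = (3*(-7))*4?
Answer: 21563/84 ≈ 256.70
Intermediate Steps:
I = -84 (I = -21*4 = -84)
M = 395/84 (M = -395/(-84) = -395*(-1/84) = 395/84 ≈ 4.7024)
M - 1*(-252) = 395/84 - 1*(-252) = 395/84 + 252 = 21563/84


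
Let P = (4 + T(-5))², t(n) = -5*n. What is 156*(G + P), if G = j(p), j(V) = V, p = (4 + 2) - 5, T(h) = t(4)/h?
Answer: 10140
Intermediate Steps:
T(h) = -20/h (T(h) = (-5*4)/h = -20/h)
p = 1 (p = 6 - 5 = 1)
G = 1
P = 64 (P = (4 - 20/(-5))² = (4 - 20*(-⅕))² = (4 + 4)² = 8² = 64)
156*(G + P) = 156*(1 + 64) = 156*65 = 10140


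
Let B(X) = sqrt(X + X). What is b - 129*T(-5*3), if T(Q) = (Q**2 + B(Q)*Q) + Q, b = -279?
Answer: -27369 + 1935*I*sqrt(30) ≈ -27369.0 + 10598.0*I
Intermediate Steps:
B(X) = sqrt(2)*sqrt(X) (B(X) = sqrt(2*X) = sqrt(2)*sqrt(X))
T(Q) = Q + Q**2 + sqrt(2)*Q**(3/2) (T(Q) = (Q**2 + (sqrt(2)*sqrt(Q))*Q) + Q = (Q**2 + sqrt(2)*Q**(3/2)) + Q = Q + Q**2 + sqrt(2)*Q**(3/2))
b - 129*T(-5*3) = -279 - 129*(-5*3)*(1 - 5*3 + sqrt(2)*sqrt(-5*3)) = -279 - (-1935)*(1 - 15 + sqrt(2)*sqrt(-15)) = -279 - (-1935)*(1 - 15 + sqrt(2)*(I*sqrt(15))) = -279 - (-1935)*(1 - 15 + I*sqrt(30)) = -279 - (-1935)*(-14 + I*sqrt(30)) = -279 - 129*(210 - 15*I*sqrt(30)) = -279 + (-27090 + 1935*I*sqrt(30)) = -27369 + 1935*I*sqrt(30)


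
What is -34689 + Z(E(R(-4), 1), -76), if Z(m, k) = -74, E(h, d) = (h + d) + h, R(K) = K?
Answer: -34763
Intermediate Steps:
E(h, d) = d + 2*h (E(h, d) = (d + h) + h = d + 2*h)
-34689 + Z(E(R(-4), 1), -76) = -34689 - 74 = -34763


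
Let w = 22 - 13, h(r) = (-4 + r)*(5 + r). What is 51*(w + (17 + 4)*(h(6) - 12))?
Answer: 11169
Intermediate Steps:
w = 9
51*(w + (17 + 4)*(h(6) - 12)) = 51*(9 + (17 + 4)*((-20 + 6 + 6²) - 12)) = 51*(9 + 21*((-20 + 6 + 36) - 12)) = 51*(9 + 21*(22 - 12)) = 51*(9 + 21*10) = 51*(9 + 210) = 51*219 = 11169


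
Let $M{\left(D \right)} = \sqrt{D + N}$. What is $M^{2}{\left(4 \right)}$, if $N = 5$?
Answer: $9$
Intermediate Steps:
$M{\left(D \right)} = \sqrt{5 + D}$ ($M{\left(D \right)} = \sqrt{D + 5} = \sqrt{5 + D}$)
$M^{2}{\left(4 \right)} = \left(\sqrt{5 + 4}\right)^{2} = \left(\sqrt{9}\right)^{2} = 3^{2} = 9$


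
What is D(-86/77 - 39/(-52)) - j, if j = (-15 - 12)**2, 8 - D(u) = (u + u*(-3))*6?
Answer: -55856/77 ≈ -725.40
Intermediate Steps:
D(u) = 8 + 12*u (D(u) = 8 - (u + u*(-3))*6 = 8 - (u - 3*u)*6 = 8 - (-2*u)*6 = 8 - (-12)*u = 8 + 12*u)
j = 729 (j = (-27)**2 = 729)
D(-86/77 - 39/(-52)) - j = (8 + 12*(-86/77 - 39/(-52))) - 1*729 = (8 + 12*(-86*1/77 - 39*(-1/52))) - 729 = (8 + 12*(-86/77 + 3/4)) - 729 = (8 + 12*(-113/308)) - 729 = (8 - 339/77) - 729 = 277/77 - 729 = -55856/77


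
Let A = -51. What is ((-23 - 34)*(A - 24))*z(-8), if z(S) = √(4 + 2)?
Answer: 4275*√6 ≈ 10472.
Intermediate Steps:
z(S) = √6
((-23 - 34)*(A - 24))*z(-8) = ((-23 - 34)*(-51 - 24))*√6 = (-57*(-75))*√6 = 4275*√6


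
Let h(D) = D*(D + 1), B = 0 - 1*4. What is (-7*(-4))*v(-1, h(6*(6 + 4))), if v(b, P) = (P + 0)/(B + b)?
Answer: -20496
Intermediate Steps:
B = -4 (B = 0 - 4 = -4)
h(D) = D*(1 + D)
v(b, P) = P/(-4 + b) (v(b, P) = (P + 0)/(-4 + b) = P/(-4 + b))
(-7*(-4))*v(-1, h(6*(6 + 4))) = (-7*(-4))*(((6*(6 + 4))*(1 + 6*(6 + 4)))/(-4 - 1)) = 28*(((6*10)*(1 + 6*10))/(-5)) = 28*((60*(1 + 60))*(-1/5)) = 28*((60*61)*(-1/5)) = 28*(3660*(-1/5)) = 28*(-732) = -20496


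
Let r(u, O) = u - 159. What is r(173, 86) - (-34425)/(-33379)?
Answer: 432881/33379 ≈ 12.969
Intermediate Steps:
r(u, O) = -159 + u
r(173, 86) - (-34425)/(-33379) = (-159 + 173) - (-34425)/(-33379) = 14 - (-34425)*(-1)/33379 = 14 - 1*34425/33379 = 14 - 34425/33379 = 432881/33379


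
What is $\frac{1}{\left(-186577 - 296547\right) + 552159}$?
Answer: $\frac{1}{69035} \approx 1.4485 \cdot 10^{-5}$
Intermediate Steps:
$\frac{1}{\left(-186577 - 296547\right) + 552159} = \frac{1}{-483124 + 552159} = \frac{1}{69035}$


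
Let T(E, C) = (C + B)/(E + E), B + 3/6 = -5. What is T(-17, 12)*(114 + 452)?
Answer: -3679/34 ≈ -108.21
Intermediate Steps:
B = -11/2 (B = -1/2 - 5 = -11/2 ≈ -5.5000)
T(E, C) = (-11/2 + C)/(2*E) (T(E, C) = (C - 11/2)/(E + E) = (-11/2 + C)/((2*E)) = (-11/2 + C)*(1/(2*E)) = (-11/2 + C)/(2*E))
T(-17, 12)*(114 + 452) = ((1/4)*(-11 + 2*12)/(-17))*(114 + 452) = ((1/4)*(-1/17)*(-11 + 24))*566 = ((1/4)*(-1/17)*13)*566 = -13/68*566 = -3679/34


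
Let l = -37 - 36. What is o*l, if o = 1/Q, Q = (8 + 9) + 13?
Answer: -73/30 ≈ -2.4333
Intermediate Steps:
l = -73
Q = 30 (Q = 17 + 13 = 30)
o = 1/30 ≈ 0.033333
o*l = (1/30)*(-73) = -73/30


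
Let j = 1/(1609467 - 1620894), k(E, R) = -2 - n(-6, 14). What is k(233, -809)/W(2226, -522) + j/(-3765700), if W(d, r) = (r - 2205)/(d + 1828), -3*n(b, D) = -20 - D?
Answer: 2325950278810727/117344593185300 ≈ 19.822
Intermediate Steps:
n(b, D) = 20/3 + D/3 (n(b, D) = -(-20 - D)/3 = 20/3 + D/3)
k(E, R) = -40/3 (k(E, R) = -2 - (20/3 + (1/3)*14) = -2 - (20/3 + 14/3) = -2 - 1*34/3 = -2 - 34/3 = -40/3)
j = -1/11427 (j = 1/(-11427) = -1/11427 ≈ -8.7512e-5)
W(d, r) = (-2205 + r)/(1828 + d)
k(233, -809)/W(2226, -522) + j/(-3765700) = -40*(1828 + 2226)/(-2205 - 522)/3 - 1/11427/(-3765700) = -40/(3*(-2727/4054)) - 1/11427*(-1/3765700) = -40/(3*((1/4054)*(-2727))) + 1/43030653900 = -40/(3*(-2727/4054)) + 1/43030653900 = -40/3*(-4054/2727) + 1/43030653900 = 162160/8181 + 1/43030653900 = 2325950278810727/117344593185300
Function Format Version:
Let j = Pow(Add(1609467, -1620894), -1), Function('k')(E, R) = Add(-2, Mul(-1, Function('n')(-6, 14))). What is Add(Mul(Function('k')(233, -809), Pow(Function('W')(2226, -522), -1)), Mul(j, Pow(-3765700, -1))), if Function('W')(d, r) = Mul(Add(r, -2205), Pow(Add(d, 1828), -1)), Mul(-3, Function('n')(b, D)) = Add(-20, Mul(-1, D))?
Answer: Rational(2325950278810727, 117344593185300) ≈ 19.822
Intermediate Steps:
Function('n')(b, D) = Add(Rational(20, 3), Mul(Rational(1, 3), D)) (Function('n')(b, D) = Mul(Rational(-1, 3), Add(-20, Mul(-1, D))) = Add(Rational(20, 3), Mul(Rational(1, 3), D)))
Function('k')(E, R) = Rational(-40, 3) (Function('k')(E, R) = Add(-2, Mul(-1, Add(Rational(20, 3), Mul(Rational(1, 3), 14)))) = Add(-2, Mul(-1, Add(Rational(20, 3), Rational(14, 3)))) = Add(-2, Mul(-1, Rational(34, 3))) = Add(-2, Rational(-34, 3)) = Rational(-40, 3))
j = Rational(-1, 11427) (j = Pow(-11427, -1) = Rational(-1, 11427) ≈ -8.7512e-5)
Function('W')(d, r) = Mul(Pow(Add(1828, d), -1), Add(-2205, r)) (Function('W')(d, r) = Mul(Add(-2205, r), Pow(Add(1828, d), -1)) = Mul(Pow(Add(1828, d), -1), Add(-2205, r)))
Add(Mul(Function('k')(233, -809), Pow(Function('W')(2226, -522), -1)), Mul(j, Pow(-3765700, -1))) = Add(Mul(Rational(-40, 3), Pow(Mul(Pow(Add(1828, 2226), -1), Add(-2205, -522)), -1)), Mul(Rational(-1, 11427), Pow(-3765700, -1))) = Add(Mul(Rational(-40, 3), Pow(Mul(Pow(4054, -1), -2727), -1)), Mul(Rational(-1, 11427), Rational(-1, 3765700))) = Add(Mul(Rational(-40, 3), Pow(Mul(Rational(1, 4054), -2727), -1)), Rational(1, 43030653900)) = Add(Mul(Rational(-40, 3), Pow(Rational(-2727, 4054), -1)), Rational(1, 43030653900)) = Add(Mul(Rational(-40, 3), Rational(-4054, 2727)), Rational(1, 43030653900)) = Add(Rational(162160, 8181), Rational(1, 43030653900)) = Rational(2325950278810727, 117344593185300)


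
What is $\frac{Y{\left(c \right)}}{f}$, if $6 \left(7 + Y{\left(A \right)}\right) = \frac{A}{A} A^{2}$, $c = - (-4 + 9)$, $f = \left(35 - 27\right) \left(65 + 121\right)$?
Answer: $- \frac{17}{8928} \approx -0.0019041$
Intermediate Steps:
$f = 1488$ ($f = 8 \cdot 186 = 1488$)
$c = -5$ ($c = \left(-1\right) 5 = -5$)
$Y{\left(A \right)} = -7 + \frac{A^{2}}{6}$ ($Y{\left(A \right)} = -7 + \frac{\frac{A}{A} A^{2}}{6} = -7 + \frac{1 A^{2}}{6} = -7 + \frac{A^{2}}{6}$)
$\frac{Y{\left(c \right)}}{f} = \frac{-7 + \frac{\left(-5\right)^{2}}{6}}{1488} = \left(-7 + \frac{1}{6} \cdot 25\right) \frac{1}{1488} = \left(-7 + \frac{25}{6}\right) \frac{1}{1488} = \left(- \frac{17}{6}\right) \frac{1}{1488} = - \frac{17}{8928}$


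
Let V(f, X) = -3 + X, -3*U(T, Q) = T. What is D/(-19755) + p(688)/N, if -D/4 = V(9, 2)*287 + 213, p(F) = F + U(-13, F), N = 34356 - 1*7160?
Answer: 5627029/537256980 ≈ 0.010474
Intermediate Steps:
U(T, Q) = -T/3
N = 27196 (N = 34356 - 7160 = 27196)
p(F) = 13/3 + F (p(F) = F - ⅓*(-13) = F + 13/3 = 13/3 + F)
D = 296 (D = -4*((-3 + 2)*287 + 213) = -4*(-1*287 + 213) = -4*(-287 + 213) = -4*(-74) = 296)
D/(-19755) + p(688)/N = 296/(-19755) + (13/3 + 688)/27196 = 296*(-1/19755) + (2077/3)*(1/27196) = -296/19755 + 2077/81588 = 5627029/537256980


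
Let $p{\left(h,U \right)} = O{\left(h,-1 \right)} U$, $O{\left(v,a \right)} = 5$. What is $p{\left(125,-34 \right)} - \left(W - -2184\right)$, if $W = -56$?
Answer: $-2298$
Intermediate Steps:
$p{\left(h,U \right)} = 5 U$
$p{\left(125,-34 \right)} - \left(W - -2184\right) = 5 \left(-34\right) - \left(-56 - -2184\right) = -170 - \left(-56 + 2184\right) = -170 - 2128 = -2298$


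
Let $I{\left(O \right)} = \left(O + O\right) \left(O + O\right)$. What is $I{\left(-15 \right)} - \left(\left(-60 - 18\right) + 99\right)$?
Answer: $879$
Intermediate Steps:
$I{\left(O \right)} = 4 O^{2}$ ($I{\left(O \right)} = 2 O 2 O = 4 O^{2}$)
$I{\left(-15 \right)} - \left(\left(-60 - 18\right) + 99\right) = 4 \left(-15\right)^{2} - \left(\left(-60 - 18\right) + 99\right) = 4 \cdot 225 - \left(-78 + 99\right) = 900 - 21 = 879$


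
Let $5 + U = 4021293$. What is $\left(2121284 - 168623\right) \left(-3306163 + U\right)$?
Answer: $1396396697625$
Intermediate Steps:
$U = 4021288$ ($U = -5 + 4021293 = 4021288$)
$\left(2121284 - 168623\right) \left(-3306163 + U\right) = \left(2121284 - 168623\right) \left(-3306163 + 4021288\right) = 1952661 \cdot 715125 = 1396396697625$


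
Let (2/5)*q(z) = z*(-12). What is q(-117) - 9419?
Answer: -5909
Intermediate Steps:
q(z) = -30*z (q(z) = 5*(z*(-12))/2 = 5*(-12*z)/2 = -30*z)
q(-117) - 9419 = -30*(-117) - 9419 = 3510 - 9419 = -5909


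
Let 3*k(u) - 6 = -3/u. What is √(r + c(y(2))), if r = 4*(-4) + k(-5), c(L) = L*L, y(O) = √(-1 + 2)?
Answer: 8*I*√5/5 ≈ 3.5777*I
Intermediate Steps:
k(u) = 2 - 1/u (k(u) = 2 + (-3/u)/3 = 2 - 1/u)
y(O) = 1 (y(O) = √1 = 1)
c(L) = L²
r = -69/5 (r = 4*(-4) + (2 - 1/(-5)) = -16 + (2 - 1*(-⅕)) = -16 + (2 + ⅕) = -16 + 11/5 = -69/5 ≈ -13.800)
√(r + c(y(2))) = √(-69/5 + 1²) = √(-69/5 + 1) = √(-64/5) = 8*I*√5/5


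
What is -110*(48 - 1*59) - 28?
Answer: 1182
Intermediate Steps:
-110*(48 - 1*59) - 28 = -110*(48 - 59) - 28 = -110*(-11) - 28 = 1210 - 28 = 1182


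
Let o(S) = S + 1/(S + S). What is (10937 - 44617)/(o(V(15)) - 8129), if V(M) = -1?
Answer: 67360/16261 ≈ 4.1424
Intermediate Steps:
o(S) = S + 1/(2*S)
(10937 - 44617)/(o(V(15)) - 8129) = (10937 - 44617)/((-1 + (½)/(-1)) - 8129) = -33680/((-1 + (½)*(-1)) - 8129) = -33680/((-1 - ½) - 8129) = -33680/(-3/2 - 8129) = -33680/(-16261/2) = -33680*(-2/16261) = 67360/16261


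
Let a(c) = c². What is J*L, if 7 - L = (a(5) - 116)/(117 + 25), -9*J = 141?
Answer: -50995/426 ≈ -119.71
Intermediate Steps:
J = -47/3 (J = -⅑*141 = -47/3 ≈ -15.667)
L = 1085/142 (L = 7 - (5² - 116)/(117 + 25) = 7 - (25 - 116)/142 = 7 - (-91)/142 = 7 - 1*(-91/142) = 7 + 91/142 = 1085/142 ≈ 7.6408)
J*L = -47/3*1085/142 = -50995/426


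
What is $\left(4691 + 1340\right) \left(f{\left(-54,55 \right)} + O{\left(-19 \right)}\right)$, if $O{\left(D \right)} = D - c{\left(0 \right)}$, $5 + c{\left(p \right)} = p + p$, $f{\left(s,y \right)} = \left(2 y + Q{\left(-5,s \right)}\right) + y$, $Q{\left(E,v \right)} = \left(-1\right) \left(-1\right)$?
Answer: $916712$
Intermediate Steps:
$Q{\left(E,v \right)} = 1$
$f{\left(s,y \right)} = 1 + 3 y$ ($f{\left(s,y \right)} = \left(2 y + 1\right) + y = \left(1 + 2 y\right) + y = 1 + 3 y$)
$c{\left(p \right)} = -5 + 2 p$ ($c{\left(p \right)} = -5 + \left(p + p\right) = -5 + 2 p$)
$O{\left(D \right)} = 5 + D$ ($O{\left(D \right)} = D - \left(-5 + 2 \cdot 0\right) = D - \left(-5 + 0\right) = D - -5 = D + 5 = 5 + D$)
$\left(4691 + 1340\right) \left(f{\left(-54,55 \right)} + O{\left(-19 \right)}\right) = \left(4691 + 1340\right) \left(\left(1 + 3 \cdot 55\right) + \left(5 - 19\right)\right) = 6031 \left(\left(1 + 165\right) - 14\right) = 6031 \left(166 - 14\right) = 6031 \cdot 152 = 916712$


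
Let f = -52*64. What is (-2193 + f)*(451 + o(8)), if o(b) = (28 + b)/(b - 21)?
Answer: -32170867/13 ≈ -2.4747e+6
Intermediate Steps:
f = -3328
o(b) = (28 + b)/(-21 + b)
(-2193 + f)*(451 + o(8)) = (-2193 - 3328)*(451 + (28 + 8)/(-21 + 8)) = -5521*(451 + 36/(-13)) = -5521*(451 - 1/13*36) = -5521*(451 - 36/13) = -5521*5827/13 = -32170867/13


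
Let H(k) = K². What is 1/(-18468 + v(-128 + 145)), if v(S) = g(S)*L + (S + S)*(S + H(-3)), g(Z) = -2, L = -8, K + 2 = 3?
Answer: -1/17840 ≈ -5.6054e-5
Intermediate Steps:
K = 1 (K = -2 + 3 = 1)
H(k) = 1 (H(k) = 1² = 1)
v(S) = 16 + 2*S*(1 + S) (v(S) = -2*(-8) + (S + S)*(S + 1) = 16 + (2*S)*(1 + S) = 16 + 2*S*(1 + S))
1/(-18468 + v(-128 + 145)) = 1/(-18468 + (16 + 2*(-128 + 145) + 2*(-128 + 145)²)) = 1/(-18468 + (16 + 2*17 + 2*17²)) = 1/(-18468 + (16 + 34 + 2*289)) = 1/(-18468 + (16 + 34 + 578)) = 1/(-18468 + 628) = 1/(-17840) = -1/17840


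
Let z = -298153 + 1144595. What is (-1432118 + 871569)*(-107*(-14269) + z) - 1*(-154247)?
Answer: -1330308746278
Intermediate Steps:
z = 846442
(-1432118 + 871569)*(-107*(-14269) + z) - 1*(-154247) = (-1432118 + 871569)*(-107*(-14269) + 846442) - 1*(-154247) = -560549*(1526783 + 846442) + 154247 = -560549*2373225 + 154247 = -1330308900525 + 154247 = -1330308746278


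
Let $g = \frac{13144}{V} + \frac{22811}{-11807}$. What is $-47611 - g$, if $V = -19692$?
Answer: $- \frac{2767279271716}{58125861} \approx -47608.0$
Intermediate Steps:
$g = - \frac{151096355}{58125861}$ ($g = \frac{13144}{-19692} + \frac{22811}{-11807} = 13144 \left(- \frac{1}{19692}\right) + 22811 \left(- \frac{1}{11807}\right) = - \frac{3286}{4923} - \frac{22811}{11807} = - \frac{151096355}{58125861} \approx -2.5995$)
$-47611 - g = -47611 - - \frac{151096355}{58125861} = -47611 + \frac{151096355}{58125861} = - \frac{2767279271716}{58125861}$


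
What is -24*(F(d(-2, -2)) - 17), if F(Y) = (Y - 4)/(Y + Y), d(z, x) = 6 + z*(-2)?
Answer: 2004/5 ≈ 400.80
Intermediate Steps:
d(z, x) = 6 - 2*z
F(Y) = (-4 + Y)/(2*Y) (F(Y) = (-4 + Y)/((2*Y)) = (-4 + Y)*(1/(2*Y)) = (-4 + Y)/(2*Y))
-24*(F(d(-2, -2)) - 17) = -24*((-4 + (6 - 2*(-2)))/(2*(6 - 2*(-2))) - 17) = -24*((-4 + (6 + 4))/(2*(6 + 4)) - 17) = -24*((½)*(-4 + 10)/10 - 17) = -24*((½)*(⅒)*6 - 17) = -24*(3/10 - 17) = -24*(-167/10) = 2004/5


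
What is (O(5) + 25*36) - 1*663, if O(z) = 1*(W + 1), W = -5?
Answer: 233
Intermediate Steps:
O(z) = -4 (O(z) = 1*(-5 + 1) = 1*(-4) = -4)
(O(5) + 25*36) - 1*663 = (-4 + 25*36) - 1*663 = (-4 + 900) - 663 = 896 - 663 = 233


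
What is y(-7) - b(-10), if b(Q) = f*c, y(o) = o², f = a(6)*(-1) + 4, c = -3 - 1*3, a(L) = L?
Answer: 37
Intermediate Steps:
c = -6 (c = -3 - 3 = -6)
f = -2 (f = 6*(-1) + 4 = -6 + 4 = -2)
b(Q) = 12 (b(Q) = -2*(-6) = 12)
y(-7) - b(-10) = (-7)² - 1*12 = 49 - 12 = 37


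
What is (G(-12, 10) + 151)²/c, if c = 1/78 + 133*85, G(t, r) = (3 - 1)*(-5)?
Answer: 1550718/881791 ≈ 1.7586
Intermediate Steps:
G(t, r) = -10 (G(t, r) = 2*(-5) = -10)
c = 881791/78 (c = 1/78 + 11305 = 881791/78 ≈ 11305.)
(G(-12, 10) + 151)²/c = (-10 + 151)²/(881791/78) = 141²*(78/881791) = 19881*(78/881791) = 1550718/881791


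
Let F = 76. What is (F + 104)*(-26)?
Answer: -4680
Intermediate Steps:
(F + 104)*(-26) = (76 + 104)*(-26) = 180*(-26) = -4680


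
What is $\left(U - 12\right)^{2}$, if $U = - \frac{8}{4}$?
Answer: $196$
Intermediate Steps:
$U = -2$ ($U = \left(-8\right) \frac{1}{4} = -2$)
$\left(U - 12\right)^{2} = \left(-2 - 12\right)^{2} = \left(-14\right)^{2} = 196$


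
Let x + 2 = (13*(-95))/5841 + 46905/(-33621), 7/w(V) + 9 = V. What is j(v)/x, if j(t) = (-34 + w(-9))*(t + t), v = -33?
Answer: -148572577461/236084854 ≈ -629.32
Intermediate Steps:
w(V) = 7/(-9 + V)
j(t) = -619*t/9 (j(t) = (-34 + 7/(-9 - 9))*(t + t) = (-34 + 7/(-18))*(2*t) = (-34 + 7*(-1/18))*(2*t) = (-34 - 7/18)*(2*t) = -619*t/9)
x = -236084854/65460087 (x = -2 + ((13*(-95))/5841 + 46905/(-33621)) = -2 + (-1235*1/5841 + 46905*(-1/33621)) = -2 + (-1235/5841 - 15635/11207) = -2 - 105164680/65460087 = -236084854/65460087 ≈ -3.6065)
j(v)/x = (-619/9*(-33))/(-236084854/65460087) = (6809/3)*(-65460087/236084854) = -148572577461/236084854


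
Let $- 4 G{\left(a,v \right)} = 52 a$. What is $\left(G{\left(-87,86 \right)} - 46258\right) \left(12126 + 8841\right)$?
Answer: $-946177809$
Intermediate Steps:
$G{\left(a,v \right)} = - 13 a$ ($G{\left(a,v \right)} = - \frac{52 a}{4} = - 13 a$)
$\left(G{\left(-87,86 \right)} - 46258\right) \left(12126 + 8841\right) = \left(\left(-13\right) \left(-87\right) - 46258\right) \left(12126 + 8841\right) = \left(1131 - 46258\right) 20967 = \left(-45127\right) 20967 = -946177809$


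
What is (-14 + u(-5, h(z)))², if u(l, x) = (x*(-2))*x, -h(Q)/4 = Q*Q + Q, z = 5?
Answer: 830246596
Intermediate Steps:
h(Q) = -4*Q - 4*Q² (h(Q) = -4*(Q*Q + Q) = -4*(Q² + Q) = -4*(Q + Q²) = -4*Q - 4*Q²)
u(l, x) = -2*x² (u(l, x) = (-2*x)*x = -2*x²)
(-14 + u(-5, h(z)))² = (-14 - 2*400*(1 + 5)²)² = (-14 - 2*(-4*5*6)²)² = (-14 - 2*(-120)²)² = (-14 - 2*14400)² = (-14 - 28800)² = (-28814)² = 830246596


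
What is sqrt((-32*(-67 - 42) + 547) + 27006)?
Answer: 3*sqrt(3449) ≈ 176.18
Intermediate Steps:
sqrt((-32*(-67 - 42) + 547) + 27006) = sqrt((-32*(-109) + 547) + 27006) = sqrt((3488 + 547) + 27006) = sqrt(4035 + 27006) = sqrt(31041) = 3*sqrt(3449)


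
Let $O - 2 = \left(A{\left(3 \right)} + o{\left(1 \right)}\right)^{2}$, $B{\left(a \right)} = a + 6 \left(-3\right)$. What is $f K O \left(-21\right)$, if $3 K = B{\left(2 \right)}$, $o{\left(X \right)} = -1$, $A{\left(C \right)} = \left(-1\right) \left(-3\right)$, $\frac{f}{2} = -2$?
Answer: $-2688$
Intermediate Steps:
$f = -4$ ($f = 2 \left(-2\right) = -4$)
$A{\left(C \right)} = 3$
$B{\left(a \right)} = -18 + a$ ($B{\left(a \right)} = a - 18 = -18 + a$)
$K = - \frac{16}{3}$ ($K = \frac{-18 + 2}{3} = \frac{1}{3} \left(-16\right) = - \frac{16}{3} \approx -5.3333$)
$O = 6$ ($O = 2 + \left(3 - 1\right)^{2} = 2 + 2^{2} = 2 + 4 = 6$)
$f K O \left(-21\right) = \left(-4\right) \left(- \frac{16}{3}\right) 6 \left(-21\right) = \frac{64}{3} \cdot 6 \left(-21\right) = 128 \left(-21\right) = -2688$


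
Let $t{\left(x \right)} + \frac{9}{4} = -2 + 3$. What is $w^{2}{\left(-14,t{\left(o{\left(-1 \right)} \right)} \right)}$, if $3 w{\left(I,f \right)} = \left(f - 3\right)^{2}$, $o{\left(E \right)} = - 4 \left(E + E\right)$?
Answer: $\frac{83521}{2304} \approx 36.25$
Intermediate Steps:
$o{\left(E \right)} = - 8 E$ ($o{\left(E \right)} = - 4 \cdot 2 E = - 8 E$)
$t{\left(x \right)} = - \frac{5}{4}$ ($t{\left(x \right)} = - \frac{9}{4} + \left(-2 + 3\right) = - \frac{9}{4} + 1 = - \frac{5}{4}$)
$w{\left(I,f \right)} = \frac{\left(-3 + f\right)^{2}}{3}$ ($w{\left(I,f \right)} = \frac{\left(f - 3\right)^{2}}{3} = \frac{\left(-3 + f\right)^{2}}{3}$)
$w^{2}{\left(-14,t{\left(o{\left(-1 \right)} \right)} \right)} = \left(\frac{\left(-3 - \frac{5}{4}\right)^{2}}{3}\right)^{2} = \left(\frac{\left(- \frac{17}{4}\right)^{2}}{3}\right)^{2} = \left(\frac{1}{3} \cdot \frac{289}{16}\right)^{2} = \left(\frac{289}{48}\right)^{2} = \frac{83521}{2304}$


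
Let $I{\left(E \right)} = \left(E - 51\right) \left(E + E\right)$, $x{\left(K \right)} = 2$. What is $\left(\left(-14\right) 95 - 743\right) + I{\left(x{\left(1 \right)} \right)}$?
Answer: $-2269$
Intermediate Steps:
$I{\left(E \right)} = 2 E \left(-51 + E\right)$ ($I{\left(E \right)} = \left(-51 + E\right) 2 E = 2 E \left(-51 + E\right)$)
$\left(\left(-14\right) 95 - 743\right) + I{\left(x{\left(1 \right)} \right)} = \left(\left(-14\right) 95 - 743\right) + 2 \cdot 2 \left(-51 + 2\right) = \left(-1330 - 743\right) + 2 \cdot 2 \left(-49\right) = -2073 - 196 = -2269$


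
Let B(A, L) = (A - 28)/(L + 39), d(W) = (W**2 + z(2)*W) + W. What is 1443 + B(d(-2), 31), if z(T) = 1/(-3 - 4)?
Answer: 70689/49 ≈ 1442.6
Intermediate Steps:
z(T) = -1/7 (z(T) = 1/(-7) = -1/7)
d(W) = W**2 + 6*W/7 (d(W) = (W**2 - W/7) + W = W**2 + 6*W/7)
B(A, L) = (-28 + A)/(39 + L)
1443 + B(d(-2), 31) = 1443 + (-28 + (1/7)*(-2)*(6 + 7*(-2)))/(39 + 31) = 1443 + (-28 + (1/7)*(-2)*(6 - 14))/70 = 1443 + (-28 + (1/7)*(-2)*(-8))/70 = 1443 + (-28 + 16/7)/70 = 1443 + (1/70)*(-180/7) = 1443 - 18/49 = 70689/49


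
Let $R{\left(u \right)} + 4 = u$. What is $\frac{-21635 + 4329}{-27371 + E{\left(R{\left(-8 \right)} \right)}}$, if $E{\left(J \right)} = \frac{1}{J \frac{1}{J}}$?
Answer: $\frac{509}{805} \approx 0.6323$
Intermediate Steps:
$R{\left(u \right)} = -4 + u$
$E{\left(J \right)} = 1$ ($E{\left(J \right)} = 1^{-1} = 1$)
$\frac{-21635 + 4329}{-27371 + E{\left(R{\left(-8 \right)} \right)}} = \frac{-21635 + 4329}{-27371 + 1} = - \frac{17306}{-27370} = \left(-17306\right) \left(- \frac{1}{27370}\right) = \frac{509}{805}$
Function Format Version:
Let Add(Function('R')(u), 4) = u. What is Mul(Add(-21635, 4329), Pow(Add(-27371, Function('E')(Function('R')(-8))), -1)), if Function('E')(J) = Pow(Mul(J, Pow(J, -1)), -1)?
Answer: Rational(509, 805) ≈ 0.63230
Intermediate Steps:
Function('R')(u) = Add(-4, u)
Function('E')(J) = 1 (Function('E')(J) = Pow(1, -1) = 1)
Mul(Add(-21635, 4329), Pow(Add(-27371, Function('E')(Function('R')(-8))), -1)) = Mul(Add(-21635, 4329), Pow(Add(-27371, 1), -1)) = Mul(-17306, Pow(-27370, -1)) = Mul(-17306, Rational(-1, 27370)) = Rational(509, 805)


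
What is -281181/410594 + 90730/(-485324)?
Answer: -21714635158/24908890307 ≈ -0.87176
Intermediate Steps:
-281181/410594 + 90730/(-485324) = -281181*1/410594 + 90730*(-1/485324) = -281181/410594 - 45365/242662 = -21714635158/24908890307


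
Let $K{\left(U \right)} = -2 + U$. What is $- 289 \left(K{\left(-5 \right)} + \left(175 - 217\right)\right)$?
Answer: $14161$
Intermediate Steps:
$- 289 \left(K{\left(-5 \right)} + \left(175 - 217\right)\right) = - 289 \left(\left(-2 - 5\right) + \left(175 - 217\right)\right) = - 289 \left(-7 - 42\right) = \left(-289\right) \left(-49\right) = 14161$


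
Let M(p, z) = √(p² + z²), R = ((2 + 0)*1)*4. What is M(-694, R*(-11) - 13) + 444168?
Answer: 444168 + √491837 ≈ 4.4487e+5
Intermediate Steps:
R = 8 (R = (2*1)*4 = 2*4 = 8)
M(-694, R*(-11) - 13) + 444168 = √((-694)² + (8*(-11) - 13)²) + 444168 = √(481636 + (-88 - 13)²) + 444168 = √(481636 + (-101)²) + 444168 = √(481636 + 10201) + 444168 = √491837 + 444168 = 444168 + √491837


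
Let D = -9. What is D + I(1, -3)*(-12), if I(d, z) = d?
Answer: -21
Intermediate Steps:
D + I(1, -3)*(-12) = -9 + 1*(-12) = -9 - 12 = -21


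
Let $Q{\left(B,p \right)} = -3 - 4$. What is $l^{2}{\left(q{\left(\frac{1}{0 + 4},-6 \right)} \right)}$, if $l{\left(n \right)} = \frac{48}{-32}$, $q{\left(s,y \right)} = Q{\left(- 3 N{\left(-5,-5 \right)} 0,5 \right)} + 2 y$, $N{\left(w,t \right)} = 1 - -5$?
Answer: $\frac{9}{4} \approx 2.25$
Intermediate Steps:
$N{\left(w,t \right)} = 6$ ($N{\left(w,t \right)} = 1 + 5 = 6$)
$Q{\left(B,p \right)} = -7$ ($Q{\left(B,p \right)} = -3 - 4 = -7$)
$q{\left(s,y \right)} = -7 + 2 y$
$l{\left(n \right)} = - \frac{3}{2}$ ($l{\left(n \right)} = 48 \left(- \frac{1}{32}\right) = - \frac{3}{2}$)
$l^{2}{\left(q{\left(\frac{1}{0 + 4},-6 \right)} \right)} = \left(- \frac{3}{2}\right)^{2} = \frac{9}{4}$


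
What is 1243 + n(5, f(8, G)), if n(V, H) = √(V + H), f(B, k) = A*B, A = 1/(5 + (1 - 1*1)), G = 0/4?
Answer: 1243 + √165/5 ≈ 1245.6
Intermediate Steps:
G = 0 (G = 0*(¼) = 0)
A = ⅕ (A = 1/(5 + (1 - 1)) = 1/(5 + 0) = 1/5 = ⅕ ≈ 0.20000)
f(B, k) = B/5
n(V, H) = √(H + V)
1243 + n(5, f(8, G)) = 1243 + √((⅕)*8 + 5) = 1243 + √(8/5 + 5) = 1243 + √(33/5) = 1243 + √165/5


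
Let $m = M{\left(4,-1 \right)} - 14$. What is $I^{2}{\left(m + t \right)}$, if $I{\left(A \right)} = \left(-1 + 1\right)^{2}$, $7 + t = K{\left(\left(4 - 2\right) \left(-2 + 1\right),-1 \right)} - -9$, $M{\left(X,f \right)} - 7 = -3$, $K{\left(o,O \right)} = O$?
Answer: $0$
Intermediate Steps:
$M{\left(X,f \right)} = 4$ ($M{\left(X,f \right)} = 7 - 3 = 4$)
$t = 1$ ($t = -7 - -8 = -7 + \left(-1 + 9\right) = -7 + 8 = 1$)
$m = -10$ ($m = 4 - 14 = -10$)
$I{\left(A \right)} = 0$ ($I{\left(A \right)} = 0^{2} = 0$)
$I^{2}{\left(m + t \right)} = 0^{2} = 0$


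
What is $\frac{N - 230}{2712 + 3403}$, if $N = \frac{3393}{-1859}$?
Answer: $- \frac{33151}{874445} \approx -0.037911$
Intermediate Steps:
$N = - \frac{261}{143}$ ($N = 3393 \left(- \frac{1}{1859}\right) = - \frac{261}{143} \approx -1.8252$)
$\frac{N - 230}{2712 + 3403} = \frac{- \frac{261}{143} - 230}{2712 + 3403} = - \frac{33151}{143 \cdot 6115} = \left(- \frac{33151}{143}\right) \frac{1}{6115} = - \frac{33151}{874445}$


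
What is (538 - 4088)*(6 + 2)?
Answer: -28400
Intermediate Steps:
(538 - 4088)*(6 + 2) = -3550*8 = -28400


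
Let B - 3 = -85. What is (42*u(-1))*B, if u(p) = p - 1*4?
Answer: 17220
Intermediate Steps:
B = -82 (B = 3 - 85 = -82)
u(p) = -4 + p (u(p) = p - 4 = -4 + p)
(42*u(-1))*B = (42*(-4 - 1))*(-82) = (42*(-5))*(-82) = -210*(-82) = 17220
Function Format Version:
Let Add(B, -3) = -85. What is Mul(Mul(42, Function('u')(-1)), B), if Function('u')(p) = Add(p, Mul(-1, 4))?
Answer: 17220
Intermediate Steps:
B = -82 (B = Add(3, -85) = -82)
Function('u')(p) = Add(-4, p) (Function('u')(p) = Add(p, -4) = Add(-4, p))
Mul(Mul(42, Function('u')(-1)), B) = Mul(Mul(42, Add(-4, -1)), -82) = Mul(Mul(42, -5), -82) = Mul(-210, -82) = 17220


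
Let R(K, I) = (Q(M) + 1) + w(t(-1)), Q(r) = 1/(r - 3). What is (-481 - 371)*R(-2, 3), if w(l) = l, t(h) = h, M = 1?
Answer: 426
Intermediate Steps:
Q(r) = 1/(-3 + r)
R(K, I) = -1/2 (R(K, I) = (1/(-3 + 1) + 1) - 1 = (1/(-2) + 1) - 1 = (-1/2 + 1) - 1 = 1/2 - 1 = -1/2)
(-481 - 371)*R(-2, 3) = (-481 - 371)*(-1/2) = -852*(-1/2) = 426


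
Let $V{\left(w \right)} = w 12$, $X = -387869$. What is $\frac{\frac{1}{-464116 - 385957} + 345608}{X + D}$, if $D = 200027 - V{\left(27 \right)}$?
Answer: $- \frac{97930676461}{53318278706} \approx -1.8367$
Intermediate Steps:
$V{\left(w \right)} = 12 w$
$D = 199703$ ($D = 200027 - 12 \cdot 27 = 200027 - 324 = 199703$)
$\frac{\frac{1}{-464116 - 385957} + 345608}{X + D} = \frac{\frac{1}{-464116 - 385957} + 345608}{-387869 + 199703} = \frac{\frac{1}{-850073} + 345608}{-188166} = \left(- \frac{1}{850073} + 345608\right) \left(- \frac{1}{188166}\right) = \frac{293792029383}{850073} \left(- \frac{1}{188166}\right) = - \frac{97930676461}{53318278706}$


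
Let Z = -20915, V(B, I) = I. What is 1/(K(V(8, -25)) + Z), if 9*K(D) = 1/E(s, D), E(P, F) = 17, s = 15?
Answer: -153/3199994 ≈ -4.7813e-5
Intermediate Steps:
K(D) = 1/153 (K(D) = (1/9)/17 = (1/9)*(1/17) = 1/153)
1/(K(V(8, -25)) + Z) = 1/(1/153 - 20915) = 1/(-3199994/153) = -153/3199994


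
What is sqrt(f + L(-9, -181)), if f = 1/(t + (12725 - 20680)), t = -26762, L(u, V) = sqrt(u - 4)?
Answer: sqrt(-34717 + 1205270089*I*sqrt(13))/34717 ≈ 1.3427 + 1.3427*I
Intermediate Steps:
L(u, V) = sqrt(-4 + u)
f = -1/34717 (f = 1/(-26762 + (12725 - 20680)) = 1/(-26762 - 7955) = 1/(-34717) = -1/34717 ≈ -2.8804e-5)
sqrt(f + L(-9, -181)) = sqrt(-1/34717 + sqrt(-4 - 9)) = sqrt(-1/34717 + sqrt(-13)) = sqrt(-1/34717 + I*sqrt(13))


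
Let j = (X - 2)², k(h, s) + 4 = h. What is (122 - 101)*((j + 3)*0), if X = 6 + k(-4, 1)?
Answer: 0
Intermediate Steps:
k(h, s) = -4 + h
X = -2 (X = 6 + (-4 - 4) = 6 - 8 = -2)
j = 16 (j = (-2 - 2)² = (-4)² = 16)
(122 - 101)*((j + 3)*0) = (122 - 101)*((16 + 3)*0) = 21*(19*0) = 21*0 = 0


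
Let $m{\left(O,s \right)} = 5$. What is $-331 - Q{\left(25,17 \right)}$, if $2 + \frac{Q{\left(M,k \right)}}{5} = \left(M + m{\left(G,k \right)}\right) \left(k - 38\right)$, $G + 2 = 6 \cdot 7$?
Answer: $2829$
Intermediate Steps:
$G = 40$ ($G = -2 + 6 \cdot 7 = -2 + 42 = 40$)
$Q{\left(M,k \right)} = -10 + 5 \left(-38 + k\right) \left(5 + M\right)$ ($Q{\left(M,k \right)} = -10 + 5 \left(M + 5\right) \left(k - 38\right) = -10 + 5 \left(5 + M\right) \left(-38 + k\right) = -10 + 5 \left(-38 + k\right) \left(5 + M\right)$)
$-331 - Q{\left(25,17 \right)} = -331 - \left(-960 - 4750 + 25 \cdot 17 + 5 \cdot 25 \cdot 17\right) = -331 - \left(-960 - 4750 + 425 + 2125\right) = -331 - -3160 = -331 + 3160 = 2829$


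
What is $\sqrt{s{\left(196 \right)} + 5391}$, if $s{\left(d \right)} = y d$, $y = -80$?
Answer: $i \sqrt{10289} \approx 101.43 i$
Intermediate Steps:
$s{\left(d \right)} = - 80 d$
$\sqrt{s{\left(196 \right)} + 5391} = \sqrt{\left(-80\right) 196 + 5391} = \sqrt{-15680 + 5391} = \sqrt{-10289} = i \sqrt{10289}$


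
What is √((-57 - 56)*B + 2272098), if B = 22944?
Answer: 23*I*√606 ≈ 566.19*I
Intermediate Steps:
√((-57 - 56)*B + 2272098) = √((-57 - 56)*22944 + 2272098) = √(-113*22944 + 2272098) = √(-2592672 + 2272098) = √(-320574) = 23*I*√606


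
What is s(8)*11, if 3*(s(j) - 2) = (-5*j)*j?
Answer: -3454/3 ≈ -1151.3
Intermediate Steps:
s(j) = 2 - 5*j²/3 (s(j) = 2 + ((-5*j)*j)/3 = 2 + (-5*j²)/3 = 2 - 5*j²/3)
s(8)*11 = (2 - 5/3*8²)*11 = (2 - 5/3*64)*11 = (2 - 320/3)*11 = -314/3*11 = -3454/3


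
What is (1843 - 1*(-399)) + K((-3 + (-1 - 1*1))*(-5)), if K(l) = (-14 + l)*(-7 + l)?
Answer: 2440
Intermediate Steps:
(1843 - 1*(-399)) + K((-3 + (-1 - 1*1))*(-5)) = (1843 - 1*(-399)) + (98 + ((-3 + (-1 - 1*1))*(-5))² - 21*(-3 + (-1 - 1*1))*(-5)) = (1843 + 399) + (98 + ((-3 + (-1 - 1))*(-5))² - 21*(-3 + (-1 - 1))*(-5)) = 2242 + (98 + ((-3 - 2)*(-5))² - 21*(-3 - 2)*(-5)) = 2242 + (98 + (-5*(-5))² - (-105)*(-5)) = 2242 + (98 + 25² - 21*25) = 2242 + (98 + 625 - 525) = 2242 + 198 = 2440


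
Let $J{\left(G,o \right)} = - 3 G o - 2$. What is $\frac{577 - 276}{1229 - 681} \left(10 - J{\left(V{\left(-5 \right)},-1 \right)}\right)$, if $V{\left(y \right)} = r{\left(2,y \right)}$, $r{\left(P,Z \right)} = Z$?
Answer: $\frac{8127}{548} \approx 14.83$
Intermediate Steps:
$V{\left(y \right)} = y$
$J{\left(G,o \right)} = -2 - 3 G o$ ($J{\left(G,o \right)} = - 3 G o - 2 = -2 - 3 G o$)
$\frac{577 - 276}{1229 - 681} \left(10 - J{\left(V{\left(-5 \right)},-1 \right)}\right) = \frac{577 - 276}{1229 - 681} \left(10 - \left(-2 - \left(-15\right) \left(-1\right)\right)\right) = \frac{301}{548} \left(10 - \left(-2 - 15\right)\right) = 301 \cdot \frac{1}{548} \left(10 - -17\right) = \frac{301 \left(10 + 17\right)}{548} = \frac{301}{548} \cdot 27 = \frac{8127}{548}$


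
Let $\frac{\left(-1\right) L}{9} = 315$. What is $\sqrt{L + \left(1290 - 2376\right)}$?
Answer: $i \sqrt{3921} \approx 62.618 i$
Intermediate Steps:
$L = -2835$ ($L = \left(-9\right) 315 = -2835$)
$\sqrt{L + \left(1290 - 2376\right)} = \sqrt{-2835 + \left(1290 - 2376\right)} = \sqrt{-2835 - 1086} = \sqrt{-3921} = i \sqrt{3921}$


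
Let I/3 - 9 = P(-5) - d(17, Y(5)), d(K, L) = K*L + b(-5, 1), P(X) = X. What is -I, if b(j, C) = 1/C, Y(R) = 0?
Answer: -9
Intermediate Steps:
d(K, L) = 1 + K*L (d(K, L) = K*L + 1/1 = K*L + 1 = 1 + K*L)
I = 9 (I = 27 + 3*(-5 - (1 + 17*0)) = 27 + 3*(-5 - (1 + 0)) = 27 + 3*(-5 - 1*1) = 27 + 3*(-5 - 1) = 27 + 3*(-6) = 27 - 18 = 9)
-I = -1*9 = -9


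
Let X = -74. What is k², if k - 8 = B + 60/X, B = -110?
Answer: 14470416/1369 ≈ 10570.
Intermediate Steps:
k = -3804/37 (k = 8 + (-110 + 60/(-74)) = 8 + (-110 + 60*(-1/74)) = 8 + (-110 - 30/37) = 8 - 4100/37 = -3804/37 ≈ -102.81)
k² = (-3804/37)² = 14470416/1369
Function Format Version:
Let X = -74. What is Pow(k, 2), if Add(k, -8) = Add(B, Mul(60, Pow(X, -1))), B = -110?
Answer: Rational(14470416, 1369) ≈ 10570.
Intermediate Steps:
k = Rational(-3804, 37) (k = Add(8, Add(-110, Mul(60, Pow(-74, -1)))) = Add(8, Add(-110, Mul(60, Rational(-1, 74)))) = Add(8, Add(-110, Rational(-30, 37))) = Add(8, Rational(-4100, 37)) = Rational(-3804, 37) ≈ -102.81)
Pow(k, 2) = Pow(Rational(-3804, 37), 2) = Rational(14470416, 1369)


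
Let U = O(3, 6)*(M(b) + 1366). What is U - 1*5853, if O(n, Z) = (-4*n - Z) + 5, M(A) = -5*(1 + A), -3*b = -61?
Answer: -66673/3 ≈ -22224.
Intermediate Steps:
b = 61/3 (b = -1/3*(-61) = 61/3 ≈ 20.333)
M(A) = -5 - 5*A
O(n, Z) = 5 - Z - 4*n (O(n, Z) = (-Z - 4*n) + 5 = 5 - Z - 4*n)
U = -49114/3 (U = (5 - 1*6 - 4*3)*((-5 - 5*61/3) + 1366) = (5 - 6 - 12)*((-5 - 305/3) + 1366) = -13*(-320/3 + 1366) = -13*3778/3 = -49114/3 ≈ -16371.)
U - 1*5853 = -49114/3 - 1*5853 = -49114/3 - 5853 = -66673/3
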